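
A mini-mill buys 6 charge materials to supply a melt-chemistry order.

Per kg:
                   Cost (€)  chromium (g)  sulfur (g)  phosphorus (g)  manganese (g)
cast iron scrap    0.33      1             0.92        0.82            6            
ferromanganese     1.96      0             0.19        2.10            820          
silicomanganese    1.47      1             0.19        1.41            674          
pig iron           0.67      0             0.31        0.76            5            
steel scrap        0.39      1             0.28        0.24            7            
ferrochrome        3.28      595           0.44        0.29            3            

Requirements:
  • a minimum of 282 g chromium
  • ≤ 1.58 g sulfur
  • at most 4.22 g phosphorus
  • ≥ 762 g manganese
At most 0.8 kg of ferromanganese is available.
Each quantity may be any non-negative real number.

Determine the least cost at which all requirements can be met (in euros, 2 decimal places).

Let x1 = kg of cast iron scrap, x2 = kg of ferromanganese, x3 = kg of silicomanganese, x4 = kg of pig iron, x5 = kg of steel scrap, x6 = kg of ferrochrome.
min 0.33x1 + 1.96x2 + 1.47x3 + 0.67x4 + 0.39x5 + 3.28x6 with:
  1x1 + 1x3 + 1x5 + 595x6 ≥ 282   (chromium)
  0.92x1 + 0.19x2 + 0.19x3 + 0.31x4 + 0.28x5 + 0.44x6 ≤ 1.58   (sulfur)
  0.82x1 + 2.1x2 + 1.41x3 + 0.76x4 + 0.24x5 + 0.29x6 ≤ 4.22   (phosphorus)
  6x1 + 820x2 + 674x3 + 5x4 + 7x5 + 3x6 ≥ 762   (manganese)
  x2 ≤ 0.8
  x1, x2, x3, x4, x5, x6 ≥ 0.
The optimal basis is {silicomanganese, ferrochrome}; cast iron scrap, ferromanganese, pig iron, steel scrap drop out. There the chromium and manganese constraints are tight.
That vertex is x3 = 1.128, x6 = 0.4721.
Objective = 1.47·1.128 + 3.28·0.4721 = 3.2066.

€3.21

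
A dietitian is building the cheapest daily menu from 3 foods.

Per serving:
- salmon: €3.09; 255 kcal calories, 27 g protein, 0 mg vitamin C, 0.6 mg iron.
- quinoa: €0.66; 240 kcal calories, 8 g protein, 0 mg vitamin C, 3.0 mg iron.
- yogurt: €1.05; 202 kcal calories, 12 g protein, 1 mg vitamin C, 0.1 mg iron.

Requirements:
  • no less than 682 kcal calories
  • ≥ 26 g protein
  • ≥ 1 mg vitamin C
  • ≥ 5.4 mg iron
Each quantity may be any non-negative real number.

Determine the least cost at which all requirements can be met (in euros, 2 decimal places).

Set it up as a linear program. Let x1 = servings of salmon, x2 = servings of quinoa, x3 = servings of yogurt.
Minimize 3.09x1 + 0.66x2 + 1.05x3 subject to:
  255x1 + 240x2 + 202x3 ≥ 682   (calories)
  27x1 + 8x2 + 12x3 ≥ 26   (protein)
  1x3 ≥ 1   (vitamin C)
  0.6x1 + 3x2 + 0.1x3 ≥ 5.4   (iron)
  x1, x2, x3 ≥ 0.
At the optimum only quinoa, yogurt are positive (salmon = 0). There the calories and vitamin C constraints are tight.
Optimal quantities: quinoa = 2 servings, yogurt = 1 serving.
Hence cost = 0.66·2 + 1.05·1 = €2.3700.

€2.37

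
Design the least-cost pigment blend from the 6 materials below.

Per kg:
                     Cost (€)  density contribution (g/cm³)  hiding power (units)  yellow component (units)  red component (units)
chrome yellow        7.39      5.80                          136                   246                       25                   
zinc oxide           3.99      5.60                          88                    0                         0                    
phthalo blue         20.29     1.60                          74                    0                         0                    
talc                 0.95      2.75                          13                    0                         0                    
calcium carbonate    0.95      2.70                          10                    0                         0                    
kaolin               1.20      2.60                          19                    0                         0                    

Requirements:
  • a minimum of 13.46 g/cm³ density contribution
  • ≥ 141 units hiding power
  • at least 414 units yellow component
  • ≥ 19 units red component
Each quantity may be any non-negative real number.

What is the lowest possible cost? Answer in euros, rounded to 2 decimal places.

Let x1 = kg of chrome yellow, x2 = kg of zinc oxide, x3 = kg of phthalo blue, x4 = kg of talc, x5 = kg of calcium carbonate, x6 = kg of kaolin.
min 7.39x1 + 3.99x2 + 20.29x3 + 0.95x4 + 0.95x5 + 1.2x6 with:
  5.8x1 + 5.6x2 + 1.6x3 + 2.75x4 + 2.7x5 + 2.6x6 ≥ 13.46   (density contribution)
  136x1 + 88x2 + 74x3 + 13x4 + 10x5 + 19x6 ≥ 141   (hiding power)
  246x1 ≥ 414   (yellow component)
  25x1 ≥ 19   (red component)
  x1, x2, x3, x4, x5, x6 ≥ 0.
The minimum-cost mix takes nothing from zinc oxide, phthalo blue, calcium carbonate, kaolin — only chrome yellow, talc. There the density contribution and yellow component constraints are tight.
That vertex is x1 = 1.6829, x4 = 1.3451.
Total cost: 7.39·1.6829 + 0.95·1.3451 = 13.7145.

€13.71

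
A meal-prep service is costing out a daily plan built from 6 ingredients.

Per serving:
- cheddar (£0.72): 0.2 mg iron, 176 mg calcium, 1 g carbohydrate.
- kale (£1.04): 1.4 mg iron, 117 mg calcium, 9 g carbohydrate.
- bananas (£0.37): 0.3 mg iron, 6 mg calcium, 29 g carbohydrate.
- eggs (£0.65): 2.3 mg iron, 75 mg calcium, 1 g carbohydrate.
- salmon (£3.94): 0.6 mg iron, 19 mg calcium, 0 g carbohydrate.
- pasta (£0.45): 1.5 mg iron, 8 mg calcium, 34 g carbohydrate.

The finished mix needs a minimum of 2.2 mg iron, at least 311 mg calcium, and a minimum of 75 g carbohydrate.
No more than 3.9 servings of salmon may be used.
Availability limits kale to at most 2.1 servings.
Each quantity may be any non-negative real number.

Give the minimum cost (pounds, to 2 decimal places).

Set it up as a linear program. Let x1 = servings of cheddar, x2 = servings of kale, x3 = servings of bananas, x4 = servings of eggs, x5 = servings of salmon, x6 = servings of pasta.
min 0.72x1 + 1.04x2 + 0.37x3 + 0.65x4 + 3.94x5 + 0.45x6 s.t.:
  0.2x1 + 1.4x2 + 0.3x3 + 2.3x4 + 0.6x5 + 1.5x6 ≥ 2.2   (iron)
  176x1 + 117x2 + 6x3 + 75x4 + 19x5 + 8x6 ≥ 311   (calcium)
  1x1 + 9x2 + 29x3 + 1x4 + 34x6 ≥ 75   (carbohydrate)
  x5 ≤ 3.9
  x2 ≤ 2.1
  x1, x2, x3, x4, x5, x6 ≥ 0.
At the optimum only cheddar, bananas, pasta are positive (kale, eggs, salmon = 0). There the iron, calcium, carbohydrate constraints are tight.
So cheddar = 1.676 servings, bananas = 1.399 servings, pasta = 0.9635 servings.
Objective = 0.72·1.676 + 0.37·1.399 + 0.45·0.9635 = 2.1579.

£2.16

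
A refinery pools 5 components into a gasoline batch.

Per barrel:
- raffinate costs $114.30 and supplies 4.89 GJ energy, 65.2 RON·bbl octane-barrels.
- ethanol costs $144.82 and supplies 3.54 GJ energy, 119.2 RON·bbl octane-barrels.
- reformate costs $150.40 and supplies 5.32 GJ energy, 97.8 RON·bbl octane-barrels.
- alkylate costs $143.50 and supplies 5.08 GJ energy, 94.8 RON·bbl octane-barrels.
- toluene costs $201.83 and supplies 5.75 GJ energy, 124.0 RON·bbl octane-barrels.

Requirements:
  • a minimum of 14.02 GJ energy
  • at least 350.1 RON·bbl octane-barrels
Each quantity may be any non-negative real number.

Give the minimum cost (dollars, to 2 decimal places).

$468.38

Let x1 = barrels of raffinate, x2 = barrels of ethanol, x3 = barrels of reformate, x4 = barrels of alkylate, x5 = barrels of toluene.
Minimise 114.3x1 + 144.82x2 + 150.4x3 + 143.5x4 + 201.83x5 with:
  4.89x1 + 3.54x2 + 5.32x3 + 5.08x4 + 5.75x5 ≥ 14.02   (energy)
  65.2x1 + 119.2x2 + 97.8x3 + 94.8x4 + 124x5 ≥ 350.1   (octane-barrels)
  x1, x2, x3, x4, x5 ≥ 0.
At the optimum only raffinate, ethanol are positive (reformate, alkylate, toluene = 0). The energy and octane-barrels requirements are met with equality.
So raffinate = 1.2265 barrels, ethanol = 2.2662 barrels.
Total cost: 114.3·1.2265 + 144.82·2.2662 = 468.3800.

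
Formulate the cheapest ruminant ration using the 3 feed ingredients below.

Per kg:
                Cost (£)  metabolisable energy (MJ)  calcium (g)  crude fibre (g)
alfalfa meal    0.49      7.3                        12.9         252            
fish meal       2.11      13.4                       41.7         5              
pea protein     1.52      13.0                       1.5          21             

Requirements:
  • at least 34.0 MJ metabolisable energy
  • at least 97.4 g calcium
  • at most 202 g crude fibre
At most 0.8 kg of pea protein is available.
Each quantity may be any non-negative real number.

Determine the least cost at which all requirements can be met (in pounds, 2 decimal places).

This is a linear program. Let x1 = kg of alfalfa meal, x2 = kg of fish meal, x3 = kg of pea protein.
Minimise 0.49x1 + 2.11x2 + 1.52x3 with:
  7.3x1 + 13.4x2 + 13x3 ≥ 34   (metabolisable energy)
  12.9x1 + 41.7x2 + 1.5x3 ≥ 97.4   (calcium)
  252x1 + 5x2 + 21x3 ≤ 202   (crude fibre)
  x3 ≤ 0.8
  x1, x2, x3 ≥ 0.
All 3 inputs are positive at the optimum. Binding constraints: metabolisable energy, calcium, crude fibre.
So alfalfa meal = 0.7578 kg, fish meal = 2.1 kg, pea protein = 0.0248 kg.
Hence cost = 0.49·0.7578 + 2.11·2.1 + 1.52·0.0248 = £4.8400.

£4.84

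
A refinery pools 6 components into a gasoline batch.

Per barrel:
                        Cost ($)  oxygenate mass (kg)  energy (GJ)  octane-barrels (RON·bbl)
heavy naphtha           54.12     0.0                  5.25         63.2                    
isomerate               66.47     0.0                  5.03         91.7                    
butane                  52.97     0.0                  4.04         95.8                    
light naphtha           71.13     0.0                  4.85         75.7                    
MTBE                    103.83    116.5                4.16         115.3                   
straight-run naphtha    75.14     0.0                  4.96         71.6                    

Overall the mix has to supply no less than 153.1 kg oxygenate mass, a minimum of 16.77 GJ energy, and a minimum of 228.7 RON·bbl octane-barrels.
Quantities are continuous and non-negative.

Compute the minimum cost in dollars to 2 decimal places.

This is a linear program. Let x1 = barrels of heavy naphtha, x2 = barrels of isomerate, x3 = barrels of butane, x4 = barrels of light naphtha, x5 = barrels of MTBE, x6 = barrels of straight-run naphtha.
Minimise 54.12x1 + 66.47x2 + 52.97x3 + 71.13x4 + 103.83x5 + 75.14x6 with:
  116.5x5 ≥ 153.1   (oxygenate mass)
  5.25x1 + 5.03x2 + 4.04x3 + 4.85x4 + 4.16x5 + 4.96x6 ≥ 16.77   (energy)
  63.2x1 + 91.7x2 + 95.8x3 + 75.7x4 + 115.3x5 + 71.6x6 ≥ 228.7   (octane-barrels)
  x1, x2, x3, x4, x5, x6 ≥ 0.
The minimum-cost mix takes nothing from isomerate, butane, light naphtha, straight-run naphtha — only heavy naphtha, MTBE. The oxygenate mass and energy requirements are met with equality.
Optimal quantities: heavy naphtha = 2.153 barrels, MTBE = 1.3142 barrels.
Cost = 54.12·2.153 + 103.83·1.3142 = 252.9737.

$252.97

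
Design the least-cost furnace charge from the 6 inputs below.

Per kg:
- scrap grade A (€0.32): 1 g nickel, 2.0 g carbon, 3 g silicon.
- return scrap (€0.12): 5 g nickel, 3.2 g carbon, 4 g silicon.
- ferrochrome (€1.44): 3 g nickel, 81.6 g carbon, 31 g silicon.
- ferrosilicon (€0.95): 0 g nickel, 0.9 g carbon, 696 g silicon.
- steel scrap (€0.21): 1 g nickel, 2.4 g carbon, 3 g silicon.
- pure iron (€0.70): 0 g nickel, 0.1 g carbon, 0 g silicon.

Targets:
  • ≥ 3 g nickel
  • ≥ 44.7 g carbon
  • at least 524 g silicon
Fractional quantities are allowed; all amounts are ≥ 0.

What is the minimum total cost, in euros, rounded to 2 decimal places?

€1.49

Set it up as a linear program. Let x1 = kg of scrap grade A, x2 = kg of return scrap, x3 = kg of ferrochrome, x4 = kg of ferrosilicon, x5 = kg of steel scrap, x6 = kg of pure iron.
Minimise 0.32x1 + 0.12x2 + 1.44x3 + 0.95x4 + 0.21x5 + 0.7x6 s.t.:
  1x1 + 5x2 + 3x3 + 1x5 ≥ 3   (nickel)
  2x1 + 3.2x2 + 81.6x3 + 0.9x4 + 2.4x5 + 0.1x6 ≥ 44.7   (carbon)
  3x1 + 4x2 + 31x3 + 696x4 + 3x5 ≥ 524   (silicon)
  x1, x2, x3, x4, x5, x6 ≥ 0.
The optimal basis is {return scrap, ferrochrome, ferrosilicon}; scrap grade A, steel scrap, pure iron drop out. There the nickel, carbon, silicon constraints are tight.
So return scrap = 0.2828 kg, ferrochrome = 0.5287 kg, ferrosilicon = 0.7277 kg.
Total cost: 0.12·0.2828 + 1.44·0.5287 + 0.95·0.7277 = 1.4866.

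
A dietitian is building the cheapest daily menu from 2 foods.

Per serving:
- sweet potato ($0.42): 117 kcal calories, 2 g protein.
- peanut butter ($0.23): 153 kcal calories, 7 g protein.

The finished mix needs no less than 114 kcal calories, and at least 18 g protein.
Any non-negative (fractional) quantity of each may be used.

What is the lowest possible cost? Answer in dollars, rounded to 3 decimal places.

Treat it as an LP. Let x1 = servings of sweet potato, x2 = servings of peanut butter.
Minimize 0.42x1 + 0.23x2 subject to:
  117x1 + 153x2 ≥ 114   (calories)
  2x1 + 7x2 ≥ 18   (protein)
  x1, x2 ≥ 0.
The minimum-cost mix takes nothing from sweet potato — only peanut butter. Binding constraint: protein.
Optimal quantities: peanut butter = 2.571 servings.
Total cost: 0.23·2.571 = 0.59133.

$0.591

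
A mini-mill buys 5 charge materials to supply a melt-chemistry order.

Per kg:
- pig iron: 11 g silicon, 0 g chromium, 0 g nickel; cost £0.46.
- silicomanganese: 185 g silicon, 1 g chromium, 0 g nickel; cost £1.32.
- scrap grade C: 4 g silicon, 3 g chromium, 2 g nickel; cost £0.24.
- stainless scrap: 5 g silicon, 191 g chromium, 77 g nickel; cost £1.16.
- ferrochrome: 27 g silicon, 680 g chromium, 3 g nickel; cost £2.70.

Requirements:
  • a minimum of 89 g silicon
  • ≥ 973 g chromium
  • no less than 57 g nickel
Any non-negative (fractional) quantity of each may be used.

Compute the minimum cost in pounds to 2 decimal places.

Set it up as a linear program. Let x1 = kg of pig iron, x2 = kg of silicomanganese, x3 = kg of scrap grade C, x4 = kg of stainless scrap, x5 = kg of ferrochrome.
Minimise 0.46x1 + 1.32x2 + 0.24x3 + 1.16x4 + 2.7x5 subject to:
  11x1 + 185x2 + 4x3 + 5x4 + 27x5 ≥ 89   (silicon)
  1x2 + 3x3 + 191x4 + 680x5 ≥ 973   (chromium)
  2x3 + 77x4 + 3x5 ≥ 57   (nickel)
  x1, x2, x3, x4, x5 ≥ 0.
The cheapest feasible vertex uses only silicomanganese, stainless scrap, ferrochrome; pig iron, scrap grade C are not used. Binding constraints: silicon, chromium, nickel.
Optimal quantities: silicomanganese = 0.282 kg, stainless scrap = 0.6921 kg, ferrochrome = 1.236 kg.
Objective = 1.32·0.282 + 1.16·0.6921 + 2.7·1.236 = 4.5123.

£4.51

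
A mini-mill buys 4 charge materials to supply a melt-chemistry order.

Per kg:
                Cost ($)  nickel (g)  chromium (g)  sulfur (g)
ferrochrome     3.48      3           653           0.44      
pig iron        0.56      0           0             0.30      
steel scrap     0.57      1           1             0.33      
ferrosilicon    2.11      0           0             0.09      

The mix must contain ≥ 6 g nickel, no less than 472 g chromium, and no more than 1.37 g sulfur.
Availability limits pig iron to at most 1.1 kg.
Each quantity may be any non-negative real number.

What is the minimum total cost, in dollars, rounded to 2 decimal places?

Let x1 = kg of ferrochrome, x2 = kg of pig iron, x3 = kg of steel scrap, x4 = kg of ferrosilicon.
Minimize 3.48x1 + 0.56x2 + 0.57x3 + 2.11x4 s.t.:
  3x1 + 1x3 ≥ 6   (nickel)
  653x1 + 1x3 ≥ 472   (chromium)
  0.44x1 + 0.3x2 + 0.33x3 + 0.09x4 ≤ 1.37   (sulfur)
  x2 ≤ 1.1
  x1, x2, x3, x4 ≥ 0.
The optimal basis is {ferrochrome, steel scrap}; pig iron, ferrosilicon drop out. There the nickel and sulfur constraints are tight.
That vertex is x1 = 1.109, x3 = 2.673.
Cost = 3.48·1.109 + 0.57·2.673 = 5.3829.

$5.38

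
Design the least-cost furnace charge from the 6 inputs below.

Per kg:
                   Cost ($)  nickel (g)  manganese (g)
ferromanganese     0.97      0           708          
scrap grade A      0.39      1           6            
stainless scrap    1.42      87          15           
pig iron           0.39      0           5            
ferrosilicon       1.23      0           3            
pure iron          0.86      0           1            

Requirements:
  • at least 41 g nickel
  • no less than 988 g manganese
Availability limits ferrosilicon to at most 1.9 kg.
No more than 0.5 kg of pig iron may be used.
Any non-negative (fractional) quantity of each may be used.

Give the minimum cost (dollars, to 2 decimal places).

$2.01

Let x1 = kg of ferromanganese, x2 = kg of scrap grade A, x3 = kg of stainless scrap, x4 = kg of pig iron, x5 = kg of ferrosilicon, x6 = kg of pure iron.
Minimize 0.97x1 + 0.39x2 + 1.42x3 + 0.39x4 + 1.23x5 + 0.86x6 with:
  1x2 + 87x3 ≥ 41   (nickel)
  708x1 + 6x2 + 15x3 + 5x4 + 3x5 + 1x6 ≥ 988   (manganese)
  x5 ≤ 1.9
  x4 ≤ 0.5
  x1, x2, x3, x4, x5, x6 ≥ 0.
At the optimum only ferromanganese, stainless scrap are positive (scrap grade A, pig iron, ferrosilicon, pure iron = 0). There the nickel and manganese constraints are tight.
Optimal quantities: ferromanganese = 1.385 kg, stainless scrap = 0.4713 kg.
Total cost: 0.97·1.385 + 1.42·0.4713 = 2.0127.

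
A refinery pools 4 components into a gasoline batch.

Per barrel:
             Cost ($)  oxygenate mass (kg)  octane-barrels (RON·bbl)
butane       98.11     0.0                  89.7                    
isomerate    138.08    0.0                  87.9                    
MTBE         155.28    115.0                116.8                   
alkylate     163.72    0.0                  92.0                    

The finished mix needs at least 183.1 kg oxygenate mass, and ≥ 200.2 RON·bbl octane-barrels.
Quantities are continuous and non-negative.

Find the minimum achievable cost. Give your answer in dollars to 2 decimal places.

$262.80

This is a linear program. Let x1 = barrels of butane, x2 = barrels of isomerate, x3 = barrels of MTBE, x4 = barrels of alkylate.
Minimize 98.11x1 + 138.08x2 + 155.28x3 + 163.72x4 s.t.:
  115x3 ≥ 183.1   (oxygenate mass)
  89.7x1 + 87.9x2 + 116.8x3 + 92x4 ≥ 200.2   (octane-barrels)
  x1, x2, x3, x4 ≥ 0.
The cheapest feasible vertex uses only butane, MTBE; isomerate, alkylate are not used. There the oxygenate mass and octane-barrels constraints are tight.
So butane = 0.158685 barrels, MTBE = 1.59217 barrels.
Hence cost = 98.11·0.158685 + 155.28·1.59217 = $262.8007.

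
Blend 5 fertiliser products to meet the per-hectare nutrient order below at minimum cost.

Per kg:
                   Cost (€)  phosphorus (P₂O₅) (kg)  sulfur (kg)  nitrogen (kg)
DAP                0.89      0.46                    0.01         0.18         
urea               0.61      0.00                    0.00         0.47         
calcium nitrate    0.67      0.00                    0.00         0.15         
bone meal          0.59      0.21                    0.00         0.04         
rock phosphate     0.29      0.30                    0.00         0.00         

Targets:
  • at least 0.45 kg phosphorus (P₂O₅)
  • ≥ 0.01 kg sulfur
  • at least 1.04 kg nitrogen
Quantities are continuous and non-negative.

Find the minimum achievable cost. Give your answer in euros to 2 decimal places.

Let x1 = kg of DAP, x2 = kg of urea, x3 = kg of calcium nitrate, x4 = kg of bone meal, x5 = kg of rock phosphate.
Minimise 0.89x1 + 0.61x2 + 0.67x3 + 0.59x4 + 0.29x5 s.t.:
  0.46x1 + 0.21x4 + 0.3x5 ≥ 0.45   (phosphorus (P₂O₅))
  0.01x1 ≥ 0.01   (sulfur)
  0.18x1 + 0.47x2 + 0.15x3 + 0.04x4 ≥ 1.04   (nitrogen)
  x1, x2, x3, x4, x5 ≥ 0.
At the optimum only DAP, urea are positive (calcium nitrate, bone meal, rock phosphate = 0). The sulfur and nitrogen requirements are met with equality.
That vertex is x1 = 1, x2 = 1.83.
Total cost: 0.89·1 + 0.61·1.83 = 2.0063.

€2.01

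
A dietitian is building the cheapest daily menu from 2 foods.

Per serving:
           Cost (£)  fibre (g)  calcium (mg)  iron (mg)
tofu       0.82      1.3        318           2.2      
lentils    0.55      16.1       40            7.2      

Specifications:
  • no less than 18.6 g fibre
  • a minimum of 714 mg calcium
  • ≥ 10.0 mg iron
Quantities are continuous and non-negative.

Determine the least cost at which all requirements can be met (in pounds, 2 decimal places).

£2.28

This is a linear program. Let x1 = servings of tofu, x2 = servings of lentils.
min 0.82x1 + 0.55x2 subject to:
  1.3x1 + 16.1x2 ≥ 18.6   (fibre)
  318x1 + 40x2 ≥ 714   (calcium)
  2.2x1 + 7.2x2 ≥ 10   (iron)
  x1, x2 ≥ 0.
Both inputs are positive at the optimum. There the fibre and calcium constraints are tight.
Optimal quantities: tofu = 2.122 servings, lentils = 0.984 servings.
Total cost: 0.82·2.122 + 0.55·0.984 = 2.2812.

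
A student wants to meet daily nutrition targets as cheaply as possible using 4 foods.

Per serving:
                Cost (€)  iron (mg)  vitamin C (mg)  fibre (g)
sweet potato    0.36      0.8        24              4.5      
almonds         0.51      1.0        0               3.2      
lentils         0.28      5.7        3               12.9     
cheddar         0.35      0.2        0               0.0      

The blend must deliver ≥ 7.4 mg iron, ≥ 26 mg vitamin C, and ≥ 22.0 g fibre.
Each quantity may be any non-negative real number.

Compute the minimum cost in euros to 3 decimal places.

€0.716

Let x1 = servings of sweet potato, x2 = servings of almonds, x3 = servings of lentils, x4 = servings of cheddar.
min 0.36x1 + 0.51x2 + 0.28x3 + 0.35x4 s.t.:
  0.8x1 + 1x2 + 5.7x3 + 0.2x4 ≥ 7.4   (iron)
  24x1 + 3x3 ≥ 26   (vitamin C)
  4.5x1 + 3.2x2 + 12.9x3 ≥ 22   (fibre)
  x1, x2, x3, x4 ≥ 0.
The minimum-cost mix takes nothing from almonds, cheddar — only sweet potato, lentils. The vitamin C and fibre requirements are met with equality.
Optimal quantities: sweet potato = 0.9098 servings, lentils = 1.388 servings.
Hence cost = 0.36·0.9098 + 0.28·1.388 = €0.71617.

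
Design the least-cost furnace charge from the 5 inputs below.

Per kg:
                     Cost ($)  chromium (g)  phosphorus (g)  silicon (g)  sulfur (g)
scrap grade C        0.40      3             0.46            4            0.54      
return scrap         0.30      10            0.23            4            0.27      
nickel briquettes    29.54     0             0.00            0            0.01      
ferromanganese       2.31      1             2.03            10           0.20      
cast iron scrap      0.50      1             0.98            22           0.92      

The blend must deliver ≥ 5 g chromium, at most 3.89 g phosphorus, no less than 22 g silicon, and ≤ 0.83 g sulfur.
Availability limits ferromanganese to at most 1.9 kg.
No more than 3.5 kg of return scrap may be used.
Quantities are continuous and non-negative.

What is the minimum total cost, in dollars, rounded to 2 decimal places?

$1.80

Let x1 = kg of scrap grade C, x2 = kg of return scrap, x3 = kg of nickel briquettes, x4 = kg of ferromanganese, x5 = kg of cast iron scrap.
min 0.4x1 + 0.3x2 + 29.54x3 + 2.31x4 + 0.5x5 with:
  3x1 + 10x2 + 1x4 + 1x5 ≥ 5   (chromium)
  0.46x1 + 0.23x2 + 2.03x4 + 0.98x5 ≤ 3.89   (phosphorus)
  4x1 + 4x2 + 10x4 + 22x5 ≥ 22   (silicon)
  0.54x1 + 0.27x2 + 0.01x3 + 0.2x4 + 0.92x5 ≤ 0.83   (sulfur)
  x4 ≤ 1.9
  x2 ≤ 3.5
  x1, x2, x3, x4, x5 ≥ 0.
The optimal basis is {return scrap, ferromanganese, cast iron scrap}; scrap grade C, nickel briquettes drop out. There the chromium, silicon, sulfur constraints are tight.
So return scrap = 0.3747 kg, ferromanganese = 0.5889 kg, cast iron scrap = 0.6642 kg.
Objective = 0.3·0.3747 + 2.31·0.5889 + 0.5·0.6642 = 1.8049.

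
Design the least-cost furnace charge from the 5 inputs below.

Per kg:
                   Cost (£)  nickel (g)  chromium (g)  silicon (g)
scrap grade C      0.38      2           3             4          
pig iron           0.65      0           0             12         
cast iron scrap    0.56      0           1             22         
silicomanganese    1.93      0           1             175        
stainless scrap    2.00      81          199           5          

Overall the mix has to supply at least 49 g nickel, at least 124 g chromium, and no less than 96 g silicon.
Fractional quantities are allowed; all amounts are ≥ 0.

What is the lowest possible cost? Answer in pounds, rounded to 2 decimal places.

£2.27

Let x1 = kg of scrap grade C, x2 = kg of pig iron, x3 = kg of cast iron scrap, x4 = kg of silicomanganese, x5 = kg of stainless scrap.
min 0.38x1 + 0.65x2 + 0.56x3 + 1.93x4 + 2x5 s.t.:
  2x1 + 81x5 ≥ 49   (nickel)
  3x1 + 1x3 + 1x4 + 199x5 ≥ 124   (chromium)
  4x1 + 12x2 + 22x3 + 175x4 + 5x5 ≥ 96   (silicon)
  x1, x2, x3, x4, x5 ≥ 0.
The optimal basis is {silicomanganese, stainless scrap}; scrap grade C, pig iron, cast iron scrap drop out. Binding constraints: chromium and silicon.
Solving gives x4 = 0.5308, x5 = 0.6204.
Hence cost = 1.93·0.5308 + 2·0.6204 = £2.2652.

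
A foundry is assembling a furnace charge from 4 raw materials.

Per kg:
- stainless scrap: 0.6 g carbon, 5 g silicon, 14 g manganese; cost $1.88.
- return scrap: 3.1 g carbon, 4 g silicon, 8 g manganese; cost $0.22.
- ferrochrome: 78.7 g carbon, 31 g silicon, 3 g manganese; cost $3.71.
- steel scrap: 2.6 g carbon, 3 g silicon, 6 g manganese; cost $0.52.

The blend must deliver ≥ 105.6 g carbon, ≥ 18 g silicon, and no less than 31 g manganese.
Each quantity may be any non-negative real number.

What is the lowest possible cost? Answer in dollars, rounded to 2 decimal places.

Set it up as a linear program. Let x1 = kg of stainless scrap, x2 = kg of return scrap, x3 = kg of ferrochrome, x4 = kg of steel scrap.
Minimize 1.88x1 + 0.22x2 + 3.71x3 + 0.52x4 with:
  0.6x1 + 3.1x2 + 78.7x3 + 2.6x4 ≥ 105.6   (carbon)
  5x1 + 4x2 + 31x3 + 3x4 ≥ 18   (silicon)
  14x1 + 8x2 + 3x3 + 6x4 ≥ 31   (manganese)
  x1, x2, x3, x4 ≥ 0.
The optimal basis is {return scrap, ferrochrome}; stainless scrap, steel scrap drop out. The carbon and manganese requirements are met with equality.
So return scrap = 3.422 kg, ferrochrome = 1.207 kg.
Cost = 0.22·3.422 + 3.71·1.207 = 5.2308.

$5.23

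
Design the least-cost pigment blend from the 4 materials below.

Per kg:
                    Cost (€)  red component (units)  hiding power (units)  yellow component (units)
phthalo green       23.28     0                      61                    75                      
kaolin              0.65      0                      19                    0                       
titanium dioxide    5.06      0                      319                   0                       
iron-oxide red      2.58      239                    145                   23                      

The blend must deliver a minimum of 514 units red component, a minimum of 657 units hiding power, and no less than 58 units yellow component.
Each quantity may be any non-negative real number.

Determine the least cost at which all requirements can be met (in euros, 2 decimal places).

Treat it as an LP. Let x1 = kg of phthalo green, x2 = kg of kaolin, x3 = kg of titanium dioxide, x4 = kg of iron-oxide red.
Minimise 23.28x1 + 0.65x2 + 5.06x3 + 2.58x4 subject to:
  239x4 ≥ 514   (red component)
  61x1 + 19x2 + 319x3 + 145x4 ≥ 657   (hiding power)
  75x1 + 23x4 ≥ 58   (yellow component)
  x1, x2, x3, x4 ≥ 0.
The minimum-cost mix takes nothing from phthalo green, kaolin — only titanium dioxide, iron-oxide red. The hiding power and yellow component requirements are met with equality.
Optimal quantities: titanium dioxide = 0.9133 kg, iron-oxide red = 2.522 kg.
Total cost: 5.06·0.9133 + 2.58·2.522 = 11.1281.

€11.13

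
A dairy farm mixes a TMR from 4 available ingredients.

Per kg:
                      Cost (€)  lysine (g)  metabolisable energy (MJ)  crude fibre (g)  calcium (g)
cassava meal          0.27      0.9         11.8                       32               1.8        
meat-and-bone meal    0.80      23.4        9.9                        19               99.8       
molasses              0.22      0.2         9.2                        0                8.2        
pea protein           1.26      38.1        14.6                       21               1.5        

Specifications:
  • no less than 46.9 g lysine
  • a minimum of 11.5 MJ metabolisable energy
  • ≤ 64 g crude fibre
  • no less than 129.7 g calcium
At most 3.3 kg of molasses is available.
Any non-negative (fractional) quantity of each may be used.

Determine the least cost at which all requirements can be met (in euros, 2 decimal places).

€1.58

This is a linear program. Let x1 = kg of cassava meal, x2 = kg of meat-and-bone meal, x3 = kg of molasses, x4 = kg of pea protein.
Minimise 0.27x1 + 0.8x2 + 0.22x3 + 1.26x4 subject to:
  0.9x1 + 23.4x2 + 0.2x3 + 38.1x4 ≥ 46.9   (lysine)
  11.8x1 + 9.9x2 + 9.2x3 + 14.6x4 ≥ 11.5   (metabolisable energy)
  32x1 + 19x2 + 21x4 ≤ 64   (crude fibre)
  1.8x1 + 99.8x2 + 8.2x3 + 1.5x4 ≥ 129.7   (calcium)
  x3 ≤ 3.3
  x1, x2, x3, x4 ≥ 0.
The cheapest feasible vertex uses only meat-and-bone meal, pea protein; cassava meal, molasses are not used. Binding constraints: lysine and calcium.
That vertex is x2 = 1.293, x4 = 0.4368.
Total cost: 0.8·1.293 + 1.26·0.4368 = 1.5848.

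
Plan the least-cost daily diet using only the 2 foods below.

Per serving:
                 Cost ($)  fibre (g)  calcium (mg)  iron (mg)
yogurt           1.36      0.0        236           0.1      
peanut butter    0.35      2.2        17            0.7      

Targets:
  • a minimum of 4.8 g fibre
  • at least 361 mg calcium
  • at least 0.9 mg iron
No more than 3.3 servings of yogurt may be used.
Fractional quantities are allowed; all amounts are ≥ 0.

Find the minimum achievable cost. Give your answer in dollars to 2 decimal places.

Treat it as an LP. Let x1 = servings of yogurt, x2 = servings of peanut butter.
min 1.36x1 + 0.35x2 subject to:
  2.2x2 ≥ 4.8   (fibre)
  236x1 + 17x2 ≥ 361   (calcium)
  0.1x1 + 0.7x2 ≥ 0.9   (iron)
  x1 ≤ 3.3
  x1, x2 ≥ 0.
Both inputs are positive at the optimum. The fibre and calcium requirements are met with equality.
Solving gives x1 = 1.372, x2 = 2.182.
Hence cost = 1.36·1.372 + 0.35·2.182 = $2.6296.

$2.63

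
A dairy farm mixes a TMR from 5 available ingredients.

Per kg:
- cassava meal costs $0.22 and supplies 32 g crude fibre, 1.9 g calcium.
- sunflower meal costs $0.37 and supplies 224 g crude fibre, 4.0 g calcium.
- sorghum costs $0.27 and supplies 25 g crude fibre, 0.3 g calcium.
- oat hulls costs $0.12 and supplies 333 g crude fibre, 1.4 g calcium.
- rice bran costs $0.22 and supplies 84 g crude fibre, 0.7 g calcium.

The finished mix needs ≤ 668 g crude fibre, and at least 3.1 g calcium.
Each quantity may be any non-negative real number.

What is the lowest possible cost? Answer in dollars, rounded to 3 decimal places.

$0.268

Treat it as an LP. Let x1 = kg of cassava meal, x2 = kg of sunflower meal, x3 = kg of sorghum, x4 = kg of oat hulls, x5 = kg of rice bran.
Minimize 0.22x1 + 0.37x2 + 0.27x3 + 0.12x4 + 0.22x5 s.t.:
  32x1 + 224x2 + 25x3 + 333x4 + 84x5 ≤ 668   (crude fibre)
  1.9x1 + 4x2 + 0.3x3 + 1.4x4 + 0.7x5 ≥ 3.1   (calcium)
  x1, x2, x3, x4, x5 ≥ 0.
The cheapest feasible vertex uses only sunflower meal, oat hulls; cassava meal, sorghum, rice bran are not used. Binding constraints: crude fibre and calcium.
Optimal quantities: sunflower meal = 0.09535 kg, oat hulls = 1.942 kg.
Hence cost = 0.37·0.09535 + 0.12·1.942 = $0.26832.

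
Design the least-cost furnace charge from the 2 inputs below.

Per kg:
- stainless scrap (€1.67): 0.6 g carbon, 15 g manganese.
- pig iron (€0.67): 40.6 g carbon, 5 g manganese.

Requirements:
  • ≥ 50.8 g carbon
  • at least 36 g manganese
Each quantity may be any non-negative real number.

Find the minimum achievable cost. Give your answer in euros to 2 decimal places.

€4.15

This is a linear program. Let x1 = kg of stainless scrap, x2 = kg of pig iron.
min 1.67x1 + 0.67x2 with:
  0.6x1 + 40.6x2 ≥ 50.8   (carbon)
  15x1 + 5x2 ≥ 36   (manganese)
  x1, x2 ≥ 0.
Both inputs are positive at the optimum. Binding constraints: carbon and manganese.
Solving gives x1 = 1.993, x2 = 1.222.
Cost = 1.67·1.993 + 0.67·1.222 = 4.1471.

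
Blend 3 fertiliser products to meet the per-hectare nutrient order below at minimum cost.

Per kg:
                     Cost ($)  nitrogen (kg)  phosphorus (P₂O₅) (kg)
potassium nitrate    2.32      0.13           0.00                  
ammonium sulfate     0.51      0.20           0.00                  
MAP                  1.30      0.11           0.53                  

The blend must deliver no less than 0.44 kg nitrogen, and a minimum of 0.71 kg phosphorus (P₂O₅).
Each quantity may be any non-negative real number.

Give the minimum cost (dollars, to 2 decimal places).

Let x1 = kg of potassium nitrate, x2 = kg of ammonium sulfate, x3 = kg of MAP.
min 2.32x1 + 0.51x2 + 1.3x3 with:
  0.13x1 + 0.2x2 + 0.11x3 ≥ 0.44   (nitrogen)
  0.53x3 ≥ 0.71   (phosphorus (P₂O₅))
  x1, x2, x3 ≥ 0.
The minimum-cost mix takes nothing from potassium nitrate — only ammonium sulfate, MAP. There the nitrogen and phosphorus (P₂O₅) constraints are tight.
So ammonium sulfate = 1.463 kg, MAP = 1.34 kg.
Total cost: 0.51·1.463 + 1.3·1.34 = 2.4881.

$2.49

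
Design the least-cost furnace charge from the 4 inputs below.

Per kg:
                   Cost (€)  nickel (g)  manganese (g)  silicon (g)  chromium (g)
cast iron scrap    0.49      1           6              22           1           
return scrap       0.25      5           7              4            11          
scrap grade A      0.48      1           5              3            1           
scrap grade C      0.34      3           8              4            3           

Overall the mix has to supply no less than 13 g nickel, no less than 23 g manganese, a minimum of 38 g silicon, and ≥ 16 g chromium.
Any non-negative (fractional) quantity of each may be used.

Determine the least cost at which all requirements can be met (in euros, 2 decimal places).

€1.22

Let x1 = kg of cast iron scrap, x2 = kg of return scrap, x3 = kg of scrap grade A, x4 = kg of scrap grade C.
Minimize 0.49x1 + 0.25x2 + 0.48x3 + 0.34x4 subject to:
  1x1 + 5x2 + 1x3 + 3x4 ≥ 13   (nickel)
  6x1 + 7x2 + 5x3 + 8x4 ≥ 23   (manganese)
  22x1 + 4x2 + 3x3 + 4x4 ≥ 38   (silicon)
  1x1 + 11x2 + 1x3 + 3x4 ≥ 16   (chromium)
  x1, x2, x3, x4 ≥ 0.
The minimum-cost mix takes nothing from scrap grade A, scrap grade C — only cast iron scrap, return scrap. Binding constraints: nickel and silicon.
Optimal quantities: cast iron scrap = 1.302 kg, return scrap = 2.34 kg.
Total cost: 0.49·1.302 + 0.25·2.34 = 1.2230.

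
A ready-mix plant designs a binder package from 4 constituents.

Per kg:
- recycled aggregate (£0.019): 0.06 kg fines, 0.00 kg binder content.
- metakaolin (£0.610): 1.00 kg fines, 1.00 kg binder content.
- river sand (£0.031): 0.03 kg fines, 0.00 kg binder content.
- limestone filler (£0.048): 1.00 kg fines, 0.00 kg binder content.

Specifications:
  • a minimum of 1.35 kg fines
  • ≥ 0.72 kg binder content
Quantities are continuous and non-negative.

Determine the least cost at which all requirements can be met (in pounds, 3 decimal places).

Set it up as a linear program. Let x1 = kg of recycled aggregate, x2 = kg of metakaolin, x3 = kg of river sand, x4 = kg of limestone filler.
min 0.019x1 + 0.61x2 + 0.031x3 + 0.048x4 subject to:
  0.06x1 + 1x2 + 0.03x3 + 1x4 ≥ 1.35   (fines)
  1x2 ≥ 0.72   (binder content)
  x1, x2, x3, x4 ≥ 0.
The cheapest feasible vertex uses only metakaolin, limestone filler; recycled aggregate, river sand are not used. There the fines and binder content constraints are tight.
Optimal quantities: metakaolin = 0.72 kg, limestone filler = 0.63 kg.
Cost = 0.61·0.72 + 0.048·0.63 = 0.46944.

£0.469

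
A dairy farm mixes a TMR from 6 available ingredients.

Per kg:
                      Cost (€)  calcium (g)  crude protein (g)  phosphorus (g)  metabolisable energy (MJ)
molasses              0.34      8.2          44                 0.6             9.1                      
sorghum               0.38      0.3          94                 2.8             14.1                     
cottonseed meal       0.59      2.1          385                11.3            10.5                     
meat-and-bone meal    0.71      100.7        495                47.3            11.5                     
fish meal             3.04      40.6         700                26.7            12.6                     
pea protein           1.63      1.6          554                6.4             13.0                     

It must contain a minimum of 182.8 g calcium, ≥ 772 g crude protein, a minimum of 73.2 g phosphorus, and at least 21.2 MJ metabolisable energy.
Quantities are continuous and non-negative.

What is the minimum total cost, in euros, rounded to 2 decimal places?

€1.30

Treat it as an LP. Let x1 = kg of molasses, x2 = kg of sorghum, x3 = kg of cottonseed meal, x4 = kg of meat-and-bone meal, x5 = kg of fish meal, x6 = kg of pea protein.
Minimise 0.34x1 + 0.38x2 + 0.59x3 + 0.71x4 + 3.04x5 + 1.63x6 with:
  8.2x1 + 0.3x2 + 2.1x3 + 100.7x4 + 40.6x5 + 1.6x6 ≥ 182.8   (calcium)
  44x1 + 94x2 + 385x3 + 495x4 + 700x5 + 554x6 ≥ 772   (crude protein)
  0.6x1 + 2.8x2 + 11.3x3 + 47.3x4 + 26.7x5 + 6.4x6 ≥ 73.2   (phosphorus)
  9.1x1 + 14.1x2 + 10.5x3 + 11.5x4 + 12.6x5 + 13x6 ≥ 21.2   (metabolisable energy)
  x1, x2, x3, x4, x5, x6 ≥ 0.
The minimum-cost mix takes nothing from molasses, cottonseed meal, fish meal, pea protein — only sorghum, meat-and-bone meal. Binding constraints: calcium and metabolisable energy.
That vertex is x2 = 0.02304, x4 = 1.815.
Cost = 0.38·0.02304 + 0.71·1.815 = 1.2974.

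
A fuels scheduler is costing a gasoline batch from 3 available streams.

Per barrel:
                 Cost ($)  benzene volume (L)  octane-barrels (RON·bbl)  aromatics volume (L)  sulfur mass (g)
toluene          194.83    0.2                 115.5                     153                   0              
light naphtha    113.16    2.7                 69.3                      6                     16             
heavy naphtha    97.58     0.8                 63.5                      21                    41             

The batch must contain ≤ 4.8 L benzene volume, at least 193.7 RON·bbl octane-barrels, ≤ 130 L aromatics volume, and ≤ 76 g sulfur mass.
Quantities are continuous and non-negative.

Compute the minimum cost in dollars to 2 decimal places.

Let x1 = barrels of toluene, x2 = barrels of light naphtha, x3 = barrels of heavy naphtha.
min 194.83x1 + 113.16x2 + 97.58x3 s.t.:
  0.2x1 + 2.7x2 + 0.8x3 ≤ 4.8   (benzene volume)
  115.5x1 + 69.3x2 + 63.5x3 ≥ 193.7   (octane-barrels)
  153x1 + 6x2 + 21x3 ≤ 130   (aromatics volume)
  16x2 + 41x3 ≤ 76   (sulfur mass)
  x1, x2, x3 ≥ 0.
All 3 inputs are positive at the optimum. There the benzene volume, octane-barrels, sulfur mass constraints are tight.
Optimal quantities: toluene = 0.126575 barrels, light naphtha = 1.37857 barrels, heavy naphtha = 1.31568 barrels.
Total cost: 194.83·0.126575 + 113.16·1.37857 + 97.58·1.31568 = 309.0436.

$309.04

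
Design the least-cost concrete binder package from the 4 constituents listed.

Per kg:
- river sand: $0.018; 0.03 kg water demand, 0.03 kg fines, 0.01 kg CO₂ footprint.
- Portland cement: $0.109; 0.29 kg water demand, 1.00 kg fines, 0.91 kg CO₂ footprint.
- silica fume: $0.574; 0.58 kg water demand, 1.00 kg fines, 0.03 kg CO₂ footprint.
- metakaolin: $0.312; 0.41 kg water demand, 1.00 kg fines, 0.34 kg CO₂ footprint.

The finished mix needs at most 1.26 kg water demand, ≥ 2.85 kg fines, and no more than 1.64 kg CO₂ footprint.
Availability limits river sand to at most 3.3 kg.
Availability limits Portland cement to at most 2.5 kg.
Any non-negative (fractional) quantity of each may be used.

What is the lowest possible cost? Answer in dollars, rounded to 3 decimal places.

Let x1 = kg of river sand, x2 = kg of Portland cement, x3 = kg of silica fume, x4 = kg of metakaolin.
Minimise 0.018x1 + 0.109x2 + 0.574x3 + 0.312x4 subject to:
  0.03x1 + 0.29x2 + 0.58x3 + 0.41x4 ≤ 1.26   (water demand)
  0.03x1 + 1x2 + 1x3 + 1x4 ≥ 2.85   (fines)
  0.01x1 + 0.91x2 + 0.03x3 + 0.34x4 ≤ 1.64   (CO₂ footprint)
  x1 ≤ 3.3
  x2 ≤ 2.5
  x1, x2, x3, x4 ≥ 0.
The minimum-cost mix takes nothing from river sand, silica fume — only Portland cement, metakaolin. Binding constraints: fines and CO₂ footprint.
So Portland cement = 1.177 kg, metakaolin = 1.673 kg.
Objective = 0.109·1.177 + 0.312·1.673 = 0.65027.

$0.650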